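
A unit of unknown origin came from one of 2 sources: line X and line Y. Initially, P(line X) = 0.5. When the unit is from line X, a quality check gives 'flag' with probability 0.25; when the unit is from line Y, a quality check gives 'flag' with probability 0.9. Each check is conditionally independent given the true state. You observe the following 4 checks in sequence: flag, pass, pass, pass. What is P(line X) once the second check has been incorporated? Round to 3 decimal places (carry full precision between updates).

0.676

After 'flag': P(line X) = 0.25·0.5000 / (0.25·0.5000 + 0.9·0.5000) ≈ 0.2174
After 'pass': P(line X) = 0.75·0.2174 / (0.75·0.2174 + 0.1·0.7826) ≈ 0.6757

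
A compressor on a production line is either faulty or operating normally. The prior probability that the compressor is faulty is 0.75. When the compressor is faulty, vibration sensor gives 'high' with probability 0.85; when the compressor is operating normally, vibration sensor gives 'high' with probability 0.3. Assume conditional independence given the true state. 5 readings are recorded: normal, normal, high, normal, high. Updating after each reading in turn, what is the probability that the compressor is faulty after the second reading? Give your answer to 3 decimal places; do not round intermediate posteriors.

0.121

Each posterior becomes the prior for the next update.
After 'normal': P(faulty) = 0.15·0.7500 / (0.15·0.7500 + 0.7·0.2500) ≈ 0.3913
After 'normal': P(faulty) = 0.15·0.3913 / (0.15·0.3913 + 0.7·0.6087) ≈ 0.1211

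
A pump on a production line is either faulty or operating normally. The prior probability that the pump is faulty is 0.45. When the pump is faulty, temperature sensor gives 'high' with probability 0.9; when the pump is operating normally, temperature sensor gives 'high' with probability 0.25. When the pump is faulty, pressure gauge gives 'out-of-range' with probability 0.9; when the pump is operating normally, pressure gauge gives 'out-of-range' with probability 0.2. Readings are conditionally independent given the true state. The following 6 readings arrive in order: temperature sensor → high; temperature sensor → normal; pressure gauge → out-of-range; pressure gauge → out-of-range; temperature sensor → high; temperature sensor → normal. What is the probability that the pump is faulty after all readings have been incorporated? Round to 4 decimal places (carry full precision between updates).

0.7924

Each posterior becomes the prior for the next update.
After temperature sensor='high': P(faulty) = 0.9·0.4500 / (0.9·0.4500 + 0.25·0.5500) ≈ 0.7465
After temperature sensor='normal': P(faulty) = 0.1·0.7465 / (0.1·0.7465 + 0.75·0.2535) ≈ 0.2820
After pressure gauge='out-of-range': P(faulty) = 0.9·0.2820 / (0.9·0.2820 + 0.2·0.7180) ≈ 0.6386
After pressure gauge='out-of-range': P(faulty) = 0.9·0.6386 / (0.9·0.6386 + 0.2·0.3614) ≈ 0.8883
After temperature sensor='high': P(faulty) = 0.9·0.8883 / (0.9·0.8883 + 0.25·0.1117) ≈ 0.9663
After temperature sensor='normal': P(faulty) = 0.1·0.9663 / (0.1·0.9663 + 0.75·0.0337) ≈ 0.7924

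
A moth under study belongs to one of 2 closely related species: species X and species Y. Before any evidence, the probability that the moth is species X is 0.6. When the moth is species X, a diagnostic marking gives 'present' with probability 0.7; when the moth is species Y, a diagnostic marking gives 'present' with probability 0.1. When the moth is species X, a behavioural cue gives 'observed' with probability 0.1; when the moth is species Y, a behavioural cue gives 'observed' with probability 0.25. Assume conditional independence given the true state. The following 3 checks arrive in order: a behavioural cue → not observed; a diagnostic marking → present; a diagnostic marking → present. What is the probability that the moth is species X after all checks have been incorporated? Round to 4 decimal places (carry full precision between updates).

0.9888

After a behavioural cue='not observed': P(species X) = 0.9·0.6000 / (0.9·0.6000 + 0.75·0.4000) ≈ 0.6429
After a diagnostic marking='present': P(species X) = 0.7·0.6429 / (0.7·0.6429 + 0.1·0.3571) ≈ 0.9265
After a diagnostic marking='present': P(species X) = 0.7·0.9265 / (0.7·0.9265 + 0.1·0.0735) ≈ 0.9888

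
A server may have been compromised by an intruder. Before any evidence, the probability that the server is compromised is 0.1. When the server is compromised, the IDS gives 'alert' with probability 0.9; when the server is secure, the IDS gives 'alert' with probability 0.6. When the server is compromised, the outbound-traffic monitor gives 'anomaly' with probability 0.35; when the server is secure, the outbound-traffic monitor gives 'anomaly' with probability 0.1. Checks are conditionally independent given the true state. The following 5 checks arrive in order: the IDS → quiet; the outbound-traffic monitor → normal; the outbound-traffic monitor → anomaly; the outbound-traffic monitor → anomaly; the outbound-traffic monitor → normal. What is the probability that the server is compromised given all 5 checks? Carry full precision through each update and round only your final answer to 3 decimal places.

Each posterior becomes the prior for the next update.
After the IDS='quiet': P(compromised) = 0.1·0.1000 / (0.1·0.1000 + 0.4·0.9000) ≈ 0.0270
After the outbound-traffic monitor='normal': P(compromised) = 0.65·0.0270 / (0.65·0.0270 + 0.9·0.9730) ≈ 0.0197
After the outbound-traffic monitor='anomaly': P(compromised) = 0.35·0.0197 / (0.35·0.0197 + 0.1·0.9803) ≈ 0.0656
After the outbound-traffic monitor='anomaly': P(compromised) = 0.35·0.0656 / (0.35·0.0656 + 0.1·0.9344) ≈ 0.1973
After the outbound-traffic monitor='normal': P(compromised) = 0.65·0.1973 / (0.65·0.1973 + 0.9·0.8027) ≈ 0.1507

0.151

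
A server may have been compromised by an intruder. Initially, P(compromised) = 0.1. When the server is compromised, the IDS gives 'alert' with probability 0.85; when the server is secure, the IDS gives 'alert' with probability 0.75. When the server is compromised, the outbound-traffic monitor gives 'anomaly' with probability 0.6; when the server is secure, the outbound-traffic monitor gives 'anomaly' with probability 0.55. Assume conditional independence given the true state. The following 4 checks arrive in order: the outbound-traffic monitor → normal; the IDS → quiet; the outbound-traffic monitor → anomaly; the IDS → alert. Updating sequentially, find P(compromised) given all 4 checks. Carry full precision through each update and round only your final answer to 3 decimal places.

After the outbound-traffic monitor='normal': P(compromised) = 0.4·0.1000 / (0.4·0.1000 + 0.45·0.9000) ≈ 0.0899
After the IDS='quiet': P(compromised) = 0.15·0.0899 / (0.15·0.0899 + 0.25·0.9101) ≈ 0.0559
After the outbound-traffic monitor='anomaly': P(compromised) = 0.6·0.0559 / (0.6·0.0559 + 0.55·0.9441) ≈ 0.0607
After the IDS='alert': P(compromised) = 0.85·0.0607 / (0.85·0.0607 + 0.75·0.9393) ≈ 0.0683

0.068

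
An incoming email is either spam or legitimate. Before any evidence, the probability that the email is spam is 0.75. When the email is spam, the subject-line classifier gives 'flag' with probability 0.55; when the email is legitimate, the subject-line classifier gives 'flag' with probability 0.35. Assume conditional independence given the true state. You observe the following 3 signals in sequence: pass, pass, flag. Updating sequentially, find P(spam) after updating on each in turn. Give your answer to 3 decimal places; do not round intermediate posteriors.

0.693

After 'pass': P(spam) = 0.45·0.7500 / (0.45·0.7500 + 0.65·0.2500) ≈ 0.6750
After 'pass': P(spam) = 0.45·0.6750 / (0.45·0.6750 + 0.65·0.3250) ≈ 0.5898
After 'flag': P(spam) = 0.55·0.5898 / (0.55·0.5898 + 0.35·0.4102) ≈ 0.6932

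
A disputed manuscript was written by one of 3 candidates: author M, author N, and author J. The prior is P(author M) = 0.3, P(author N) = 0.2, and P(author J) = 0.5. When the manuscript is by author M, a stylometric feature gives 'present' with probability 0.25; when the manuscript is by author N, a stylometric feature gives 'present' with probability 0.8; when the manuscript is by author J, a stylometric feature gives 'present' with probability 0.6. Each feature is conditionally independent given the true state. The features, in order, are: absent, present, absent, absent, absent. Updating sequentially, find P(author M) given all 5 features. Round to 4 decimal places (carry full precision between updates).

0.7494

After 'absent': normaliser = 0.75·0.3000 + 0.2·0.2000 + 0.4·0.5000; P(author M) ≈ 0.4839, P(author N) ≈ 0.0860, P(author J) ≈ 0.4301
After 'present': normaliser = 0.25·0.4839 + 0.8·0.0860 + 0.6·0.4301; P(author M) ≈ 0.2701, P(author N) ≈ 0.1537, P(author J) ≈ 0.5762
After 'absent': normaliser = 0.75·0.2701 + 0.2·0.1537 + 0.4·0.5762; P(author M) ≈ 0.4368, P(author N) ≈ 0.0663, P(author J) ≈ 0.4970
After 'absent': normaliser = 0.75·0.4368 + 0.2·0.0663 + 0.4·0.4970; P(author M) ≈ 0.6071, P(author N) ≈ 0.0246, P(author J) ≈ 0.3684
After 'absent': normaliser = 0.75·0.6071 + 0.2·0.0246 + 0.4·0.3684; P(author M) ≈ 0.7494, P(author N) ≈ 0.0081, P(author J) ≈ 0.2425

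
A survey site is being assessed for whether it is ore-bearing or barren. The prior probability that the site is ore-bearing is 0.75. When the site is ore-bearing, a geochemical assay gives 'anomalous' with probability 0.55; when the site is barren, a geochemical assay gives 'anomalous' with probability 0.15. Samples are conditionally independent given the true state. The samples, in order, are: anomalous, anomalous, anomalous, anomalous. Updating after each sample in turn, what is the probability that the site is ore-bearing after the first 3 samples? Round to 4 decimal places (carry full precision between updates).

After 'anomalous': P(ore) = 0.55·0.7500 / (0.55·0.7500 + 0.15·0.2500) ≈ 0.9167
After 'anomalous': P(ore) = 0.55·0.9167 / (0.55·0.9167 + 0.15·0.0833) ≈ 0.9758
After 'anomalous': P(ore) = 0.55·0.9758 / (0.55·0.9758 + 0.15·0.0242) ≈ 0.9933

0.9933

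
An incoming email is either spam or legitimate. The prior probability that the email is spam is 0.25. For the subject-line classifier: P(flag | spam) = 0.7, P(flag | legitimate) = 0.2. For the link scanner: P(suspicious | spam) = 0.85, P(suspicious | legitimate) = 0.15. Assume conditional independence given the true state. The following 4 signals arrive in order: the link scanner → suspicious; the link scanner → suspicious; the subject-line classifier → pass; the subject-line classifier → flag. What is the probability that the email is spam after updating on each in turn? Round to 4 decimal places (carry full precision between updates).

0.9335

After the link scanner='suspicious': P(spam) = 0.85·0.2500 / (0.85·0.2500 + 0.15·0.7500) ≈ 0.6538
After the link scanner='suspicious': P(spam) = 0.85·0.6538 / (0.85·0.6538 + 0.15·0.3462) ≈ 0.9146
After the subject-line classifier='pass': P(spam) = 0.3·0.9146 / (0.3·0.9146 + 0.8·0.0854) ≈ 0.8006
After the subject-line classifier='flag': P(spam) = 0.7·0.8006 / (0.7·0.8006 + 0.2·0.1994) ≈ 0.9335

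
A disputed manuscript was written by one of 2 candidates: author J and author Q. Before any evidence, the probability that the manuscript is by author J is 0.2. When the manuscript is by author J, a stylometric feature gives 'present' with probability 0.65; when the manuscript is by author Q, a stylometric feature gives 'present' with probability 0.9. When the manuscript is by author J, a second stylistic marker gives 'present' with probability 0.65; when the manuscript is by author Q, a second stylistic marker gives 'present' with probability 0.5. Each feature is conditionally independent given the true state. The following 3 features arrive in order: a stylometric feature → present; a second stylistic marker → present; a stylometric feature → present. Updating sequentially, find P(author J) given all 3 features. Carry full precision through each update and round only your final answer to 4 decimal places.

After a stylometric feature='present': P(author J) = 0.65·0.2000 / (0.65·0.2000 + 0.9·0.8000) ≈ 0.1529
After a second stylistic marker='present': P(author J) = 0.65·0.1529 / (0.65·0.1529 + 0.5·0.8471) ≈ 0.1901
After a stylometric feature='present': P(author J) = 0.65·0.1901 / (0.65·0.1901 + 0.9·0.8099) ≈ 0.1449

0.1449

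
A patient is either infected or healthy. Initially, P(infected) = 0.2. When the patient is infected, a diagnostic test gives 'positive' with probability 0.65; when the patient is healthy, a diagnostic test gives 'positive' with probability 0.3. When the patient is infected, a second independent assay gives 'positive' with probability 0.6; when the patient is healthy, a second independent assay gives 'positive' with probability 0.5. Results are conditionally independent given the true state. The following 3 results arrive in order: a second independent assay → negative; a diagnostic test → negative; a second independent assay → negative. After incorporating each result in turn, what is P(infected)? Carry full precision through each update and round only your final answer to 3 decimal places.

0.074

Apply Bayes' rule sequentially, carrying P(infected) forward.
After a second independent assay='negative': P(infected) = 0.4·0.2000 / (0.4·0.2000 + 0.5·0.8000) ≈ 0.1667
After a diagnostic test='negative': P(infected) = 0.35·0.1667 / (0.35·0.1667 + 0.7·0.8333) ≈ 0.0909
After a second independent assay='negative': P(infected) = 0.4·0.0909 / (0.4·0.0909 + 0.5·0.9091) ≈ 0.0741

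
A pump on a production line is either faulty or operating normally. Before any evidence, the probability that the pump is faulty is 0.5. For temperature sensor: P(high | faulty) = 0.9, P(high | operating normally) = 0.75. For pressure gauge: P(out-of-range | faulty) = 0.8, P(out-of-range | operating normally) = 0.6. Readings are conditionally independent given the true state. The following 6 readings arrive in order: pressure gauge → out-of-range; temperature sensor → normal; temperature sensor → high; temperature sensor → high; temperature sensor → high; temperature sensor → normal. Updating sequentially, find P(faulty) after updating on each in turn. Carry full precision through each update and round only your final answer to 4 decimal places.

After pressure gauge='out-of-range': P(faulty) = 0.8·0.5000 / (0.8·0.5000 + 0.6·0.5000) ≈ 0.5714
After temperature sensor='normal': P(faulty) = 0.1·0.5714 / (0.1·0.5714 + 0.25·0.4286) ≈ 0.3478
After temperature sensor='high': P(faulty) = 0.9·0.3478 / (0.9·0.3478 + 0.75·0.6522) ≈ 0.3902
After temperature sensor='high': P(faulty) = 0.9·0.3902 / (0.9·0.3902 + 0.75·0.6098) ≈ 0.4344
After temperature sensor='high': P(faulty) = 0.9·0.4344 / (0.9·0.4344 + 0.75·0.5656) ≈ 0.4796
After temperature sensor='normal': P(faulty) = 0.1·0.4796 / (0.1·0.4796 + 0.25·0.5204) ≈ 0.2693

0.2693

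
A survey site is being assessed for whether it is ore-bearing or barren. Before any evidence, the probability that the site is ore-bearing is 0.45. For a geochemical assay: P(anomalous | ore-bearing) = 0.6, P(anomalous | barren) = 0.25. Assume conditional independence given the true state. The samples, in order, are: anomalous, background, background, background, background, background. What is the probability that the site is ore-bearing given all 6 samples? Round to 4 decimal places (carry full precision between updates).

After 'anomalous': P(ore) = 0.6·0.4500 / (0.6·0.4500 + 0.25·0.5500) ≈ 0.6626
After 'background': P(ore) = 0.4·0.6626 / (0.4·0.6626 + 0.75·0.3374) ≈ 0.5115
After 'background': P(ore) = 0.4·0.5115 / (0.4·0.5115 + 0.75·0.4885) ≈ 0.3584
After 'background': P(ore) = 0.4·0.3584 / (0.4·0.3584 + 0.75·0.6416) ≈ 0.2295
After 'background': P(ore) = 0.4·0.2295 / (0.4·0.2295 + 0.75·0.7705) ≈ 0.1371
After 'background': P(ore) = 0.4·0.1371 / (0.4·0.1371 + 0.75·0.8629) ≈ 0.0781

0.0781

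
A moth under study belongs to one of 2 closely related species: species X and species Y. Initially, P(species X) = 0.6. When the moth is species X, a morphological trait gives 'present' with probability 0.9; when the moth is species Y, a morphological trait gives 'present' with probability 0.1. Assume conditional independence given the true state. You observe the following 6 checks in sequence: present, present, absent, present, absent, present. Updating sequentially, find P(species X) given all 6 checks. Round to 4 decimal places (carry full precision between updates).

0.9918

Each posterior becomes the prior for the next update.
After 'present': P(species X) = 0.9·0.6000 / (0.9·0.6000 + 0.1·0.4000) ≈ 0.9310
After 'present': P(species X) = 0.9·0.9310 / (0.9·0.9310 + 0.1·0.0690) ≈ 0.9918
After 'absent': P(species X) = 0.1·0.9918 / (0.1·0.9918 + 0.9·0.0082) ≈ 0.9310
After 'present': P(species X) = 0.9·0.9310 / (0.9·0.9310 + 0.1·0.0690) ≈ 0.9918
After 'absent': P(species X) = 0.1·0.9918 / (0.1·0.9918 + 0.9·0.0082) ≈ 0.9310
After 'present': P(species X) = 0.9·0.9310 / (0.9·0.9310 + 0.1·0.0690) ≈ 0.9918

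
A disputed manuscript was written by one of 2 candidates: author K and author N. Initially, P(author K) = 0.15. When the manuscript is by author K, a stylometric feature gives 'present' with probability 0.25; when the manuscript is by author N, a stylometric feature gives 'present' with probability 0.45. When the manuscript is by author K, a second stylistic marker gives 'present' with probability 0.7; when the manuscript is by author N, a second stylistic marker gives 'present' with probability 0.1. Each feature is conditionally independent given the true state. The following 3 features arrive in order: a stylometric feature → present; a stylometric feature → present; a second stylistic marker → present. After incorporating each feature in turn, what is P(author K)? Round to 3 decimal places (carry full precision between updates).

0.276

Apply Bayes' rule sequentially, carrying P(author K) forward.
After a stylometric feature='present': P(author K) = 0.25·0.1500 / (0.25·0.1500 + 0.45·0.8500) ≈ 0.0893
After a stylometric feature='present': P(author K) = 0.25·0.0893 / (0.25·0.0893 + 0.45·0.9107) ≈ 0.0517
After a second stylistic marker='present': P(author K) = 0.7·0.0517 / (0.7·0.0517 + 0.1·0.9483) ≈ 0.2760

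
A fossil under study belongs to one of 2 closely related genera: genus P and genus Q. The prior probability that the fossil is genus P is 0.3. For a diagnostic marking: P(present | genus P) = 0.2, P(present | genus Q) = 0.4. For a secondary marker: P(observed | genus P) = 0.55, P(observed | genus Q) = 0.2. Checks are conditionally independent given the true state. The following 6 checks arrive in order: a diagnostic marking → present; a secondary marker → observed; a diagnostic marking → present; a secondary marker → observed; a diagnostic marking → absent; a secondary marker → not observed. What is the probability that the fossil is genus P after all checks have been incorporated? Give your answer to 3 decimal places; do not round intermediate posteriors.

0.378

After a diagnostic marking='present': P(genus P) = 0.2·0.3000 / (0.2·0.3000 + 0.4·0.7000) ≈ 0.1765
After a secondary marker='observed': P(genus P) = 0.55·0.1765 / (0.55·0.1765 + 0.2·0.8235) ≈ 0.3708
After a diagnostic marking='present': P(genus P) = 0.2·0.3708 / (0.2·0.3708 + 0.4·0.6292) ≈ 0.2276
After a secondary marker='observed': P(genus P) = 0.55·0.2276 / (0.55·0.2276 + 0.2·0.7724) ≈ 0.4476
After a diagnostic marking='absent': P(genus P) = 0.8·0.4476 / (0.8·0.4476 + 0.6·0.5524) ≈ 0.5193
After a secondary marker='not observed': P(genus P) = 0.45·0.5193 / (0.45·0.5193 + 0.8·0.4807) ≈ 0.3780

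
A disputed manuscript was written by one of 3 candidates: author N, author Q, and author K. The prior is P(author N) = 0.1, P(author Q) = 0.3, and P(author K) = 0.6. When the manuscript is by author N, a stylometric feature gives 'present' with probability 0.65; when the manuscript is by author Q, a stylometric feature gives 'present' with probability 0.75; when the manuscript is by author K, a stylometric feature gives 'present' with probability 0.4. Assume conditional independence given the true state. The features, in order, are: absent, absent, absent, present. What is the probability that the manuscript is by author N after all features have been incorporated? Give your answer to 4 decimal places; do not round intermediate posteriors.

Apply Bayes' rule sequentially, carrying P(author N) forward.
After 'absent': normaliser = 0.35·0.1000 + 0.25·0.3000 + 0.6·0.6000; P(author N) ≈ 0.0745, P(author Q) ≈ 0.1596, P(author K) ≈ 0.7660
After 'absent': normaliser = 0.35·0.0745 + 0.25·0.1596 + 0.6·0.7660; P(author N) ≈ 0.0496, P(author Q) ≈ 0.0759, P(author K) ≈ 0.8745
After 'absent': normaliser = 0.35·0.0496 + 0.25·0.0759 + 0.6·0.8745; P(author N) ≈ 0.0309, P(author Q) ≈ 0.0338, P(author K) ≈ 0.9352
After 'present': normaliser = 0.65·0.0309 + 0.75·0.0338 + 0.4·0.9352; P(author N) ≈ 0.0479, P(author Q) ≈ 0.0605, P(author K) ≈ 0.8916

0.0479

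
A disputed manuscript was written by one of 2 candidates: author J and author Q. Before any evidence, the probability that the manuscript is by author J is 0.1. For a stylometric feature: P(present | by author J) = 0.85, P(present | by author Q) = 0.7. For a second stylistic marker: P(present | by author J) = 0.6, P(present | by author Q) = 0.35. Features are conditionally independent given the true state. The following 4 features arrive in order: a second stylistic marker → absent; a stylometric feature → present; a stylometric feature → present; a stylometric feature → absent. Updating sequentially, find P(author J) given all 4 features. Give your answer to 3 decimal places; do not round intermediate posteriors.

After a second stylistic marker='absent': P(author J) = 0.4·0.1000 / (0.4·0.1000 + 0.65·0.9000) ≈ 0.0640
After a stylometric feature='present': P(author J) = 0.85·0.0640 / (0.85·0.0640 + 0.7·0.9360) ≈ 0.0767
After a stylometric feature='present': P(author J) = 0.85·0.0767 / (0.85·0.0767 + 0.7·0.9233) ≈ 0.0916
After a stylometric feature='absent': P(author J) = 0.15·0.0916 / (0.15·0.0916 + 0.3·0.9084) ≈ 0.0480

0.048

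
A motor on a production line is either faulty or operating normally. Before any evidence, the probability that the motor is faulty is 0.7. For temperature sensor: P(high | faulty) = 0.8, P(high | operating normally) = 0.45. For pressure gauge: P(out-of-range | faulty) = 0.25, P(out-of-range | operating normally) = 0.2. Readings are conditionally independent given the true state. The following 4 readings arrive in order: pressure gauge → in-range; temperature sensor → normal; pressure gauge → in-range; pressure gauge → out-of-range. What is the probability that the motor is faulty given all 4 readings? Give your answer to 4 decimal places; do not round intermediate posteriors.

After pressure gauge='in-range': P(faulty) = 0.75·0.7000 / (0.75·0.7000 + 0.8·0.3000) ≈ 0.6863
After temperature sensor='normal': P(faulty) = 0.2·0.6863 / (0.2·0.6863 + 0.55·0.3137) ≈ 0.4430
After pressure gauge='in-range': P(faulty) = 0.75·0.4430 / (0.75·0.4430 + 0.8·0.5570) ≈ 0.4272
After pressure gauge='out-of-range': P(faulty) = 0.25·0.4272 / (0.25·0.4272 + 0.2·0.5728) ≈ 0.4824

0.4824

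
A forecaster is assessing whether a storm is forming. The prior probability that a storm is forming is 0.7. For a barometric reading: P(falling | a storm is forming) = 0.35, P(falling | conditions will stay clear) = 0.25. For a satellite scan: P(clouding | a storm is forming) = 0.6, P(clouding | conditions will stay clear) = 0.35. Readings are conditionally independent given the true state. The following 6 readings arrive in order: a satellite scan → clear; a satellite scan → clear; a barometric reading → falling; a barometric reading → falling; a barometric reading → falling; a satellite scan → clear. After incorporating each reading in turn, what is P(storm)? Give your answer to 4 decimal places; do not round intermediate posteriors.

Each posterior becomes the prior for the next update.
After a satellite scan='clear': P(storm) = 0.4·0.7000 / (0.4·0.7000 + 0.65·0.3000) ≈ 0.5895
After a satellite scan='clear': P(storm) = 0.4·0.5895 / (0.4·0.5895 + 0.65·0.4105) ≈ 0.4691
After a barometric reading='falling': P(storm) = 0.35·0.4691 / (0.35·0.4691 + 0.25·0.5309) ≈ 0.5530
After a barometric reading='falling': P(storm) = 0.35·0.5530 / (0.35·0.5530 + 0.25·0.4470) ≈ 0.6340
After a barometric reading='falling': P(storm) = 0.35·0.6340 / (0.35·0.6340 + 0.25·0.3660) ≈ 0.7080
After a satellite scan='clear': P(storm) = 0.4·0.7080 / (0.4·0.7080 + 0.65·0.2920) ≈ 0.5987

0.5987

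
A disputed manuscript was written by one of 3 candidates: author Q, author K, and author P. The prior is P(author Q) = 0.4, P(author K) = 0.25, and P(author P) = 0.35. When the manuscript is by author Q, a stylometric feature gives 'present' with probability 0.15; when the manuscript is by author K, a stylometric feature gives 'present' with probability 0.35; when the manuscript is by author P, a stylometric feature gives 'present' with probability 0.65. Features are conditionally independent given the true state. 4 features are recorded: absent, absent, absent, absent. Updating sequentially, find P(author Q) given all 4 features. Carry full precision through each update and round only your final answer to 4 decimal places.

After 'absent': normaliser = 0.85·0.4000 + 0.65·0.2500 + 0.35·0.3500; P(author Q) ≈ 0.5440, P(author K) ≈ 0.2600, P(author P) ≈ 0.1960
After 'absent': normaliser = 0.85·0.5440 + 0.65·0.2600 + 0.35·0.1960; P(author Q) ≈ 0.6606, P(author K) ≈ 0.2414, P(author P) ≈ 0.0980
After 'absent': normaliser = 0.85·0.6606 + 0.65·0.2414 + 0.35·0.0980; P(author Q) ≈ 0.7459, P(author K) ≈ 0.2085, P(author P) ≈ 0.0456
After 'absent': normaliser = 0.85·0.7459 + 0.65·0.2085 + 0.35·0.0456; P(author Q) ≈ 0.8072, P(author K) ≈ 0.1725, P(author P) ≈ 0.0203

0.8072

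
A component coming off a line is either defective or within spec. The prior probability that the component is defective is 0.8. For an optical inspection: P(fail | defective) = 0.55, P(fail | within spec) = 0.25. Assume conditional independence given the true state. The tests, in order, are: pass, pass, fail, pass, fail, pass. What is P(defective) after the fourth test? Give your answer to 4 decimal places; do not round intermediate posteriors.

Apply Bayes' rule sequentially, carrying P(defective) forward.
After 'pass': P(defective) = 0.45·0.8000 / (0.45·0.8000 + 0.75·0.2000) ≈ 0.7059
After 'pass': P(defective) = 0.45·0.7059 / (0.45·0.7059 + 0.75·0.2941) ≈ 0.5902
After 'fail': P(defective) = 0.55·0.5902 / (0.55·0.5902 + 0.25·0.4098) ≈ 0.7601
After 'pass': P(defective) = 0.45·0.7601 / (0.45·0.7601 + 0.75·0.2399) ≈ 0.6553

0.6553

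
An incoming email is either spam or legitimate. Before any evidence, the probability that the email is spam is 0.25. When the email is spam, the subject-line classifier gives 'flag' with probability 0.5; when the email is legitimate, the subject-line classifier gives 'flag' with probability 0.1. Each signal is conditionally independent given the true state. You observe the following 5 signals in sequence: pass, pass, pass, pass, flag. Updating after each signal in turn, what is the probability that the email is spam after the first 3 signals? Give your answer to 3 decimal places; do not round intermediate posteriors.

After 'pass': P(spam) = 0.5·0.2500 / (0.5·0.2500 + 0.9·0.7500) ≈ 0.1562
After 'pass': P(spam) = 0.5·0.1562 / (0.5·0.1562 + 0.9·0.8438) ≈ 0.0933
After 'pass': P(spam) = 0.5·0.0933 / (0.5·0.0933 + 0.9·0.9067) ≈ 0.0541

0.054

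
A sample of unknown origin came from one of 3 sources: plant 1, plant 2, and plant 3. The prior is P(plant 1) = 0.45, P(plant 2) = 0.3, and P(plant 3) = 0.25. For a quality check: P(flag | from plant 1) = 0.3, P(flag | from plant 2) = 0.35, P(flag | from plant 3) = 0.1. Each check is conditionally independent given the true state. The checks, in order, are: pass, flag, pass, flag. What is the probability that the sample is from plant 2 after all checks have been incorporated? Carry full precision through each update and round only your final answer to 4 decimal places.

0.4152

After 'pass': normaliser = 0.7·0.4500 + 0.65·0.3000 + 0.9·0.2500; P(plant 1) ≈ 0.4286, P(plant 2) ≈ 0.2653, P(plant 3) ≈ 0.3061
After 'flag': normaliser = 0.3·0.4286 + 0.35·0.2653 + 0.1·0.3061; P(plant 1) ≈ 0.5101, P(plant 2) ≈ 0.3684, P(plant 3) ≈ 0.1215
After 'pass': normaliser = 0.7·0.5101 + 0.65·0.3684 + 0.9·0.1215; P(plant 1) ≈ 0.5059, P(plant 2) ≈ 0.3393, P(plant 3) ≈ 0.1549
After 'flag': normaliser = 0.3·0.5059 + 0.35·0.3393 + 0.1·0.1549; P(plant 1) ≈ 0.5307, P(plant 2) ≈ 0.4152, P(plant 3) ≈ 0.0541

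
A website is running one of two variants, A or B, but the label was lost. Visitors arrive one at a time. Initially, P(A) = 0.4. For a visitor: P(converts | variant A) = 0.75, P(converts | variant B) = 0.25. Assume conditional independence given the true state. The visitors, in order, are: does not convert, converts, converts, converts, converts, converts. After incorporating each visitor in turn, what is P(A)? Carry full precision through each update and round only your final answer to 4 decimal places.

0.9818

Each posterior becomes the prior for the next update.
After 'does not convert': P(A) = 0.25·0.4000 / (0.25·0.4000 + 0.75·0.6000) ≈ 0.1818
After 'converts': P(A) = 0.75·0.1818 / (0.75·0.1818 + 0.25·0.8182) ≈ 0.4000
After 'converts': P(A) = 0.75·0.4000 / (0.75·0.4000 + 0.25·0.6000) ≈ 0.6667
After 'converts': P(A) = 0.75·0.6667 / (0.75·0.6667 + 0.25·0.3333) ≈ 0.8571
After 'converts': P(A) = 0.75·0.8571 / (0.75·0.8571 + 0.25·0.1429) ≈ 0.9474
After 'converts': P(A) = 0.75·0.9474 / (0.75·0.9474 + 0.25·0.0526) ≈ 0.9818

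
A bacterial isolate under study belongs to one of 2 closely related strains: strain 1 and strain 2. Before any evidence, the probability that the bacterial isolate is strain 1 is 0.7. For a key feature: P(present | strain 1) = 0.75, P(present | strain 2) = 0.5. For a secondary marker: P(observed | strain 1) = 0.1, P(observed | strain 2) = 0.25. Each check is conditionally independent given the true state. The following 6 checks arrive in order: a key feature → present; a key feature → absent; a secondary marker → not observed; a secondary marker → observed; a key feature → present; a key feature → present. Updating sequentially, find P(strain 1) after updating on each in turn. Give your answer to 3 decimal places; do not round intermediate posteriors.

After a key feature='present': P(strain 1) = 0.75·0.7000 / (0.75·0.7000 + 0.5·0.3000) ≈ 0.7778
After a key feature='absent': P(strain 1) = 0.25·0.7778 / (0.25·0.7778 + 0.5·0.2222) ≈ 0.6364
After a secondary marker='not observed': P(strain 1) = 0.9·0.6364 / (0.9·0.6364 + 0.75·0.3636) ≈ 0.6774
After a secondary marker='observed': P(strain 1) = 0.1·0.6774 / (0.1·0.6774 + 0.25·0.3226) ≈ 0.4565
After a key feature='present': P(strain 1) = 0.75·0.4565 / (0.75·0.4565 + 0.5·0.5435) ≈ 0.5575
After a key feature='present': P(strain 1) = 0.75·0.5575 / (0.75·0.5575 + 0.5·0.4425) ≈ 0.6540

0.654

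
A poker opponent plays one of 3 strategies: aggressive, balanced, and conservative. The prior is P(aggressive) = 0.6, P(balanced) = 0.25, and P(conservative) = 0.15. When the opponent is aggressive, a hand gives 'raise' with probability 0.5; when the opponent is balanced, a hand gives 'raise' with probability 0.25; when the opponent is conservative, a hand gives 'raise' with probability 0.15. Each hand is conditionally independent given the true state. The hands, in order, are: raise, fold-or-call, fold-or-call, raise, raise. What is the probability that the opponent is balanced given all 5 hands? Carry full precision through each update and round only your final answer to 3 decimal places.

After 'raise': normaliser = 0.5·0.6000 + 0.25·0.2500 + 0.15·0.1500; P(aggressive) ≈ 0.7792, P(balanced) ≈ 0.1623, P(conservative) ≈ 0.0584
After 'fold-or-call': normaliser = 0.5·0.7792 + 0.75·0.1623 + 0.85·0.0584; P(aggressive) ≈ 0.6944, P(balanced) ≈ 0.2170, P(conservative) ≈ 0.0885
After 'fold-or-call': normaliser = 0.5·0.6944 + 0.75·0.2170 + 0.85·0.0885; P(aggressive) ≈ 0.5933, P(balanced) ≈ 0.2781, P(conservative) ≈ 0.1286
After 'raise': normaliser = 0.5·0.5933 + 0.25·0.2781 + 0.15·0.1286; P(aggressive) ≈ 0.7696, P(balanced) ≈ 0.1804, P(conservative) ≈ 0.0500
After 'raise': normaliser = 0.5·0.7696 + 0.25·0.1804 + 0.15·0.0500; P(aggressive) ≈ 0.8797, P(balanced) ≈ 0.1031, P(conservative) ≈ 0.0172

0.103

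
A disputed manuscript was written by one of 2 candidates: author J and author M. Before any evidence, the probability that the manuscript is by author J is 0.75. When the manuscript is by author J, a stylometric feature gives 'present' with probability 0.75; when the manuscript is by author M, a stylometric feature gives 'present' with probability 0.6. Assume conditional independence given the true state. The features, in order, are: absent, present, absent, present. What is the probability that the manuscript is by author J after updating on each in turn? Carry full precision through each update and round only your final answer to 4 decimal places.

0.6468

After 'absent': P(author J) = 0.25·0.7500 / (0.25·0.7500 + 0.4·0.2500) ≈ 0.6522
After 'present': P(author J) = 0.75·0.6522 / (0.75·0.6522 + 0.6·0.3478) ≈ 0.7009
After 'absent': P(author J) = 0.25·0.7009 / (0.25·0.7009 + 0.4·0.2991) ≈ 0.5943
After 'present': P(author J) = 0.75·0.5943 / (0.75·0.5943 + 0.6·0.4057) ≈ 0.6468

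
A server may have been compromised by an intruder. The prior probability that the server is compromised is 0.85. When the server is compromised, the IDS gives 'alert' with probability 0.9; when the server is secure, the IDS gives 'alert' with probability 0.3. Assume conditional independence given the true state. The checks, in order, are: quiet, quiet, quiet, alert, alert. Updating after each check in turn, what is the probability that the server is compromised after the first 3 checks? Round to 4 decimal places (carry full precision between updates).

Each posterior becomes the prior for the next update.
After 'quiet': P(compromised) = 0.1·0.8500 / (0.1·0.8500 + 0.7·0.1500) ≈ 0.4474
After 'quiet': P(compromised) = 0.1·0.4474 / (0.1·0.4474 + 0.7·0.5526) ≈ 0.1037
After 'quiet': P(compromised) = 0.1·0.1037 / (0.1·0.1037 + 0.7·0.8963) ≈ 0.0163

0.0163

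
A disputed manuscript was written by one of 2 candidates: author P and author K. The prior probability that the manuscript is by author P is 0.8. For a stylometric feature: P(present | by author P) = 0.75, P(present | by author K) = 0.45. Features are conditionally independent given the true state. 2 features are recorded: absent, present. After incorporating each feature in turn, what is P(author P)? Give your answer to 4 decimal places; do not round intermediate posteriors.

Apply Bayes' rule sequentially, carrying P(author P) forward.
After 'absent': P(author P) = 0.25·0.8000 / (0.25·0.8000 + 0.55·0.2000) ≈ 0.6452
After 'present': P(author P) = 0.75·0.6452 / (0.75·0.6452 + 0.45·0.3548) ≈ 0.7519

0.7519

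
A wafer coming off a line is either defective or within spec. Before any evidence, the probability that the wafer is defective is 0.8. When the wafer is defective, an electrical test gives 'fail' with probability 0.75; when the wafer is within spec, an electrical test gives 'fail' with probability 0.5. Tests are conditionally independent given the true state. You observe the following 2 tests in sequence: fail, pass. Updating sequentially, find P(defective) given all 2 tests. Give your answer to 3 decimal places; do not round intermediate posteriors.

0.750

Apply Bayes' rule sequentially, carrying P(defective) forward.
After 'fail': P(defective) = 0.75·0.8000 / (0.75·0.8000 + 0.5·0.2000) ≈ 0.8571
After 'pass': P(defective) = 0.25·0.8571 / (0.25·0.8571 + 0.5·0.1429) ≈ 0.7500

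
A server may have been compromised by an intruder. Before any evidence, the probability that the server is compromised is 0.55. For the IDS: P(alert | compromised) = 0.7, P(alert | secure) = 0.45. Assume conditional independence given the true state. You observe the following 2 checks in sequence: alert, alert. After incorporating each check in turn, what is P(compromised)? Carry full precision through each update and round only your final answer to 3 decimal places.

After 'alert': P(compromised) = 0.7·0.5500 / (0.7·0.5500 + 0.45·0.4500) ≈ 0.6553
After 'alert': P(compromised) = 0.7·0.6553 / (0.7·0.6553 + 0.45·0.3447) ≈ 0.7473

0.747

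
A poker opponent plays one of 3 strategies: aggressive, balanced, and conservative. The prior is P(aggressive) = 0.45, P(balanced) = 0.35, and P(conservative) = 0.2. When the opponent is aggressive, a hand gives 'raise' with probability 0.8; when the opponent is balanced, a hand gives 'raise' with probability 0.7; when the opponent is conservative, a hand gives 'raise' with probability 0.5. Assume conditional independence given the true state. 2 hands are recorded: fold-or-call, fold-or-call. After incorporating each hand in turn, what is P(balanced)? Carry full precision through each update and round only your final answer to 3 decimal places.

After 'fold-or-call': normaliser = 0.2·0.4500 + 0.3·0.3500 + 0.5·0.2000; P(aggressive) ≈ 0.3051, P(balanced) ≈ 0.3559, P(conservative) ≈ 0.3390
After 'fold-or-call': normaliser = 0.2·0.3051 + 0.3·0.3559 + 0.5·0.3390; P(aggressive) ≈ 0.1809, P(balanced) ≈ 0.3166, P(conservative) ≈ 0.5025

0.317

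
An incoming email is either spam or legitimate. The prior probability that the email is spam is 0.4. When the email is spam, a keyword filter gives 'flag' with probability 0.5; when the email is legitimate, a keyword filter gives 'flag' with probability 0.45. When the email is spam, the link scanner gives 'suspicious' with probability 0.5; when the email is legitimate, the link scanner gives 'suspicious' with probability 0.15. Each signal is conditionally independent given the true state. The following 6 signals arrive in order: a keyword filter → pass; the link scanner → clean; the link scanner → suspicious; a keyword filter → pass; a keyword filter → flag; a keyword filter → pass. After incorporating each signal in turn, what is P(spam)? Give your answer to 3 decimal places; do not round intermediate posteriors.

0.522

Apply Bayes' rule sequentially, carrying P(spam) forward.
After a keyword filter='pass': P(spam) = 0.5·0.4000 / (0.5·0.4000 + 0.55·0.6000) ≈ 0.3774
After the link scanner='clean': P(spam) = 0.5·0.3774 / (0.5·0.3774 + 0.85·0.6226) ≈ 0.2628
After the link scanner='suspicious': P(spam) = 0.5·0.2628 / (0.5·0.2628 + 0.15·0.7372) ≈ 0.5430
After a keyword filter='pass': P(spam) = 0.5·0.5430 / (0.5·0.5430 + 0.55·0.4570) ≈ 0.5193
After a keyword filter='flag': P(spam) = 0.5·0.5193 / (0.5·0.5193 + 0.45·0.4807) ≈ 0.5455
After a keyword filter='pass': P(spam) = 0.5·0.5455 / (0.5·0.5455 + 0.55·0.4545) ≈ 0.5218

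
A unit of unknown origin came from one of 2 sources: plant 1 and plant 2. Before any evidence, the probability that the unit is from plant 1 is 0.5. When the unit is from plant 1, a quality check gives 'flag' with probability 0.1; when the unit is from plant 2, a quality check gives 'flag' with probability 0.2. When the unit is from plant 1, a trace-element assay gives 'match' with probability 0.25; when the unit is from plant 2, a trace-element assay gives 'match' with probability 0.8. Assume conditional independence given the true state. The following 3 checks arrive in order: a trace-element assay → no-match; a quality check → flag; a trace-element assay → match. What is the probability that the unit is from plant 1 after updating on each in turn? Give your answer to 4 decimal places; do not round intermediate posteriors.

0.3695

After a trace-element assay='no-match': P(plant 1) = 0.75·0.5000 / (0.75·0.5000 + 0.2·0.5000) ≈ 0.7895
After a quality check='flag': P(plant 1) = 0.1·0.7895 / (0.1·0.7895 + 0.2·0.2105) ≈ 0.6522
After a trace-element assay='match': P(plant 1) = 0.25·0.6522 / (0.25·0.6522 + 0.8·0.3478) ≈ 0.3695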